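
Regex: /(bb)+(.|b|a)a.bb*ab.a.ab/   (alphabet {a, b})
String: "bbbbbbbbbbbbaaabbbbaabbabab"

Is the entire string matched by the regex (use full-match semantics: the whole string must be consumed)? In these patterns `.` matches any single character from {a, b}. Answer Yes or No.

No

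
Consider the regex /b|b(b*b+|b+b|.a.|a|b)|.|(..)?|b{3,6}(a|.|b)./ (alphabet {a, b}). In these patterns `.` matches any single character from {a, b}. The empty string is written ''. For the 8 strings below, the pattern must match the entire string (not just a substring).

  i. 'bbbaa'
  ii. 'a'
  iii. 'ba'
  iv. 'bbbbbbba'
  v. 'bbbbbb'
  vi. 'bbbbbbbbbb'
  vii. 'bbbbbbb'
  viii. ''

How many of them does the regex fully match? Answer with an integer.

8

i → match
ii → match
iii → match
iv → match
v → match
vi → match
vii → match
viii → match
Total matched: 8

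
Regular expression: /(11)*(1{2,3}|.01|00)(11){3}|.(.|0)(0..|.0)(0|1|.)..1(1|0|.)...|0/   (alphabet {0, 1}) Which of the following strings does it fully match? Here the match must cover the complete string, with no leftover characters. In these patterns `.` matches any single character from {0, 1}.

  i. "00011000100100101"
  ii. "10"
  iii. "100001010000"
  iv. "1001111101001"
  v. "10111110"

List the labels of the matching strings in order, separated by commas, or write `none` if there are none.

iii

i → no match
ii. "10" → no match
iii. "100001010000" → match
iv → no match
v. "10111110" → no match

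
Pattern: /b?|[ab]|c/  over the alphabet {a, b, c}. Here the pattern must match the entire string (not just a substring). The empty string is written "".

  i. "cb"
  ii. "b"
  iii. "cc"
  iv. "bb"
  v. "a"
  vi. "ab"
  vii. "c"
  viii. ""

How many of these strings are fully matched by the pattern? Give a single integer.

i → no match
ii → match
iii → no match
iv → no match
v → match
vi → no match
vii → match
viii → match
Total matched: 4

4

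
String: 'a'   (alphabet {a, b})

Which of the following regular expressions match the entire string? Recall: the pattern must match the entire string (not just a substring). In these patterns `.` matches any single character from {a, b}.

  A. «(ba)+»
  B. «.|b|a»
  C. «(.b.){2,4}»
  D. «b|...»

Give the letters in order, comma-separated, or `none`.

B

A → no match — must start with 'ba'
B → match
C → no match
D → no match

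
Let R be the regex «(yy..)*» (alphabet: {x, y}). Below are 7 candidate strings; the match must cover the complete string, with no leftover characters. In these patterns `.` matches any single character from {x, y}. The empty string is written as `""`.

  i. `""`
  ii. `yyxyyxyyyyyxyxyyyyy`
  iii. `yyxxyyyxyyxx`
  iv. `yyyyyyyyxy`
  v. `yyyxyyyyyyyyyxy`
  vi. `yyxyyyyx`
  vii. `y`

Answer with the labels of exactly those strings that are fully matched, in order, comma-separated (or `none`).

i, iii, vi

i → match
ii → no match
iii → match
iv → no match
v → no match
vi → match
vii → no match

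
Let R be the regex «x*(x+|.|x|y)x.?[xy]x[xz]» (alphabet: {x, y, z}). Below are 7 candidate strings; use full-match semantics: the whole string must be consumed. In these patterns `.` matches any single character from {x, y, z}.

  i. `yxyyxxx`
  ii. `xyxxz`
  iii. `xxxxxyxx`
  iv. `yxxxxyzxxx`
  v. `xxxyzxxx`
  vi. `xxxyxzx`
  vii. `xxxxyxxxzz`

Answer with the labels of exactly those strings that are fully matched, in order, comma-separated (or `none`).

i → no match
ii → no match
iii → match
iv → no match
v → no match
vi → no match
vii → no match

iii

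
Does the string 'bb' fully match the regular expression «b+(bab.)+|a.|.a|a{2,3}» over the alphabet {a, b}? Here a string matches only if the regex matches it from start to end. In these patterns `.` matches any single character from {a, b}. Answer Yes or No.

No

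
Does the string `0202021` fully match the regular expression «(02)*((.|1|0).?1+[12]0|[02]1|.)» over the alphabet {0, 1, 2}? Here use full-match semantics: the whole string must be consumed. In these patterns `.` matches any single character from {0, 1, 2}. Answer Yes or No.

Yes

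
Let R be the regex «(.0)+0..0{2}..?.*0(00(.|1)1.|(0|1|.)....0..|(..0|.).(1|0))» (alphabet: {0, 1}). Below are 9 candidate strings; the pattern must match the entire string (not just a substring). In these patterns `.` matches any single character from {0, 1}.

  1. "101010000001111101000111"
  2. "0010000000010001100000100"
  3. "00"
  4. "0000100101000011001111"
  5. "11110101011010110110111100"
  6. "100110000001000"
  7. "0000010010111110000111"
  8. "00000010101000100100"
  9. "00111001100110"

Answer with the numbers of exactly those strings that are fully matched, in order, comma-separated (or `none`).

1 → match
2 → match
3 → no match
4 → no match
5 → no match
6 → match
7 → no match
8 → no match
9 → no match

1, 2, 6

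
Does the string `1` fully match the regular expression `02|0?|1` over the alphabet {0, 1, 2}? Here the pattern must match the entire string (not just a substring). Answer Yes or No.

Yes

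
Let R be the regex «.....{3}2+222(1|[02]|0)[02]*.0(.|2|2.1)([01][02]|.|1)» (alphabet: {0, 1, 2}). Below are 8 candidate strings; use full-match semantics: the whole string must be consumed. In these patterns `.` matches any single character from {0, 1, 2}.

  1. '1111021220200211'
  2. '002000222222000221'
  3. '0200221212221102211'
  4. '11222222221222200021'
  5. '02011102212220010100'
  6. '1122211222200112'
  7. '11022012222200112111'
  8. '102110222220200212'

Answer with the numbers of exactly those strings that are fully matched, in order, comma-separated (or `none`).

8

1 → no match
2 → no match
3 → no match
4 → no match
5 → no match
6 → no match
7 → no match
8 → match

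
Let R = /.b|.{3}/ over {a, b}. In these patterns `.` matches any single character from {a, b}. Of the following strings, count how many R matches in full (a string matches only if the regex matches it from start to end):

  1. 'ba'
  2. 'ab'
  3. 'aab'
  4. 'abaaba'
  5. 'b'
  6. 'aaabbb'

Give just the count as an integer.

2

1 → no match
2 → match
3 → match
4 → no match
5 → no match
6 → no match
Total matched: 2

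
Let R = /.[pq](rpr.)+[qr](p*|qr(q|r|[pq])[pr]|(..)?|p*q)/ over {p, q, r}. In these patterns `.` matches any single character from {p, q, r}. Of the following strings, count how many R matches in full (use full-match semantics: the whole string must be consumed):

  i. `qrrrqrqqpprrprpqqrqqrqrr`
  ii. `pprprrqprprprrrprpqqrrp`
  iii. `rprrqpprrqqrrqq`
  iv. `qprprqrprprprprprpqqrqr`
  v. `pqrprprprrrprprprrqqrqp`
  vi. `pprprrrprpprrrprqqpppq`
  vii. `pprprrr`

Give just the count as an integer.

3

i → no match
ii → no match
iii → no match
iv → match
v → match
vi → no match
vii → match
Total matched: 3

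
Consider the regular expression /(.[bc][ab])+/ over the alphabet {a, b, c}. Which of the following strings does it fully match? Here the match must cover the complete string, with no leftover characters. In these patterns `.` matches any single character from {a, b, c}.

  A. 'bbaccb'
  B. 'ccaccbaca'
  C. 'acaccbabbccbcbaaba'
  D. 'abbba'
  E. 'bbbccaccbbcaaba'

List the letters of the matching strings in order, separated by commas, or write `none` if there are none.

A → match
B → match
C → match
D → no match
E → match

A, B, C, E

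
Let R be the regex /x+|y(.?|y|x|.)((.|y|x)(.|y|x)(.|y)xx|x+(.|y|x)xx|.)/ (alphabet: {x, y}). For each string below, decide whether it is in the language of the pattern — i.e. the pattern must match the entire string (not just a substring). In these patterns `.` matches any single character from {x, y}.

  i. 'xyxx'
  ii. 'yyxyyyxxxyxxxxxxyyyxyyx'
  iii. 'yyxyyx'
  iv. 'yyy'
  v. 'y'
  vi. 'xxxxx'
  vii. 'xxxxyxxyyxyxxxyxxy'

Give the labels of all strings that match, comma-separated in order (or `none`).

iv, vi

i. 'xyxx' → no match
ii → no match
iii. 'yyxyyx' → no match
iv. 'yyy' → match
v. 'y' → no match
vi. 'xxxxx' → match
vii → no match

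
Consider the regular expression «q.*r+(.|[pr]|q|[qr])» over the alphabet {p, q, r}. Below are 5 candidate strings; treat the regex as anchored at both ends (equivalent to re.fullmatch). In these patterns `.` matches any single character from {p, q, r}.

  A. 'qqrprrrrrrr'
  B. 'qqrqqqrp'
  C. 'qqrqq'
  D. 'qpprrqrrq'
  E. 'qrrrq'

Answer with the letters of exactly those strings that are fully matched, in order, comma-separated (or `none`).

A, B, D, E

A → match
B → match
C → no match
D → match
E → match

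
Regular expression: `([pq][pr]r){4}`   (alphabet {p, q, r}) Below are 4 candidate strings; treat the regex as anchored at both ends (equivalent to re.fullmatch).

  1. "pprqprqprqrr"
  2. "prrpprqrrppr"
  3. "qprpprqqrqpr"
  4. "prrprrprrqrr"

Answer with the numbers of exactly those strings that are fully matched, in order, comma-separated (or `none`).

1, 2, 4

1 → match
2 → match
3 → no match
4 → match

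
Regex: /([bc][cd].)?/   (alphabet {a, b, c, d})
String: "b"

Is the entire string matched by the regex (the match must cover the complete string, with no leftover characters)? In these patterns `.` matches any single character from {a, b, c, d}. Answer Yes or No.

No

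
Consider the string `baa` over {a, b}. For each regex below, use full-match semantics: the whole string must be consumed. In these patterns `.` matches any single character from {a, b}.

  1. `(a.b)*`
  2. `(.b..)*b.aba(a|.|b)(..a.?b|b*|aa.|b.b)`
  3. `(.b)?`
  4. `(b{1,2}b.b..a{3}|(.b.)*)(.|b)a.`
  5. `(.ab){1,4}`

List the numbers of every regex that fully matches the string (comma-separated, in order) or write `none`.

1 → no match
2 → no match
3 → no match
4 → match
5 → no match — must end with `ab`

4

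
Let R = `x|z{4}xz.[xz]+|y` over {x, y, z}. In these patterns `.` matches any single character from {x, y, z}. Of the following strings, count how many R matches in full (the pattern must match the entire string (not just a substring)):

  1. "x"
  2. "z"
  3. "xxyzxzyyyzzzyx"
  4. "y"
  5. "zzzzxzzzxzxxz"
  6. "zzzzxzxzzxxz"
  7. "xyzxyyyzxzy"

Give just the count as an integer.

1. "x" → match
2. "z" → no match
3 → no match
4. "y" → match
5 → match
6. "zzzzxzxzzxxz" → match
7. "xyzxyyyzxzy" → no match
Total matched: 4

4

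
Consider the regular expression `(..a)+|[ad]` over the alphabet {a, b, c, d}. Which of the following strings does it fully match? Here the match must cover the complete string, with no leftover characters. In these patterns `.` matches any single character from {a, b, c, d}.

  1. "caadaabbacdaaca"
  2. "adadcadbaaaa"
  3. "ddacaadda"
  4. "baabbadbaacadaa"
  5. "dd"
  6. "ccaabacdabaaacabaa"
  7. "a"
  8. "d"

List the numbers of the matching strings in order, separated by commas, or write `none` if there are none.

1, 2, 3, 4, 6, 7, 8

1 → match
2 → match
3 → match
4 → match
5 → no match
6 → match
7 → match
8 → match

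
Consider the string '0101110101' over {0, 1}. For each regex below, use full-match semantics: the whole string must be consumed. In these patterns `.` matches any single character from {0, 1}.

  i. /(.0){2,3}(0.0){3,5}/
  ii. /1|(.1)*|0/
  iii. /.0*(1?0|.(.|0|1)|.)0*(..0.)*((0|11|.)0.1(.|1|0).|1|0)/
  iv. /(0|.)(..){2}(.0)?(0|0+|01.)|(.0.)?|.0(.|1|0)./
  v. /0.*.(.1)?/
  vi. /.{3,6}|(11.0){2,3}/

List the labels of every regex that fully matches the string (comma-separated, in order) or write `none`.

i → no match — must end with '0'
ii → match
iii → no match
iv → no match
v → match
vi → no match

ii, v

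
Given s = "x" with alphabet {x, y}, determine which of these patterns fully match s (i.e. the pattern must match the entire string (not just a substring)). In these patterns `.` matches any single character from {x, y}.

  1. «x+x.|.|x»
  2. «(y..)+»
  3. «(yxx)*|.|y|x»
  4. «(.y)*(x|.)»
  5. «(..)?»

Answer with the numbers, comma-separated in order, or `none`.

1 → match
2 → no match — must start with "y"
3 → match
4 → match
5 → no match

1, 3, 4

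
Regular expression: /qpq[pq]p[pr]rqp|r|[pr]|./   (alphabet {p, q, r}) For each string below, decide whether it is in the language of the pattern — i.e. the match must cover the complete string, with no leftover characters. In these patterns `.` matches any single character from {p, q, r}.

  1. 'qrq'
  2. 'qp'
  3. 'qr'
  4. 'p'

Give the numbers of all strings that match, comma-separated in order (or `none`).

4

1. 'qrq' → no match
2. 'qp' → no match
3. 'qr' → no match
4. 'p' → match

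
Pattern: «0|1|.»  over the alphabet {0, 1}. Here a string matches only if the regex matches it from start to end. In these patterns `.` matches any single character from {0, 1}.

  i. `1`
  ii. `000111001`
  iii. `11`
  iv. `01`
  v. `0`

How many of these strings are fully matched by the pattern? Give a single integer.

i → match
ii → no match
iii → no match
iv → no match
v → match
Total matched: 2

2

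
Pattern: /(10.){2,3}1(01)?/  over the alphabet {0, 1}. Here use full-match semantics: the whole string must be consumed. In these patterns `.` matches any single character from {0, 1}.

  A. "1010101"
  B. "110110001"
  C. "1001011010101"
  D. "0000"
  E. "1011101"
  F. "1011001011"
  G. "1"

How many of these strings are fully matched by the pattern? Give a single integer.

1

A → no match
B → no match — must start with "10"
C → no match
D → no match — must start with "10"
E → no match
F → match
G → no match — must start with "10"
Total matched: 1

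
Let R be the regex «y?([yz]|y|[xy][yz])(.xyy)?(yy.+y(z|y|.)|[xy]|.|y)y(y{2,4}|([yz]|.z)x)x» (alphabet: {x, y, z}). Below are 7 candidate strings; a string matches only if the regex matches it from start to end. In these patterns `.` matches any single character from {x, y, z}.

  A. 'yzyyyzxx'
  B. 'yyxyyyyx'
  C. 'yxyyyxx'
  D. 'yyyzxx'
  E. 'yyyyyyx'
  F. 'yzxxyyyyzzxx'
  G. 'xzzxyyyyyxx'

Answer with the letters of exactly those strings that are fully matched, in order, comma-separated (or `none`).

A, B, D, E, F, G

A → match
B → match
C → no match
D → match
E → match
F → match
G → match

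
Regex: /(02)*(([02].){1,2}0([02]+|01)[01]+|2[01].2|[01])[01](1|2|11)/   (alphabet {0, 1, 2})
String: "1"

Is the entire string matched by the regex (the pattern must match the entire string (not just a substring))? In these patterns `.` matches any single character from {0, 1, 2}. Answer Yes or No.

No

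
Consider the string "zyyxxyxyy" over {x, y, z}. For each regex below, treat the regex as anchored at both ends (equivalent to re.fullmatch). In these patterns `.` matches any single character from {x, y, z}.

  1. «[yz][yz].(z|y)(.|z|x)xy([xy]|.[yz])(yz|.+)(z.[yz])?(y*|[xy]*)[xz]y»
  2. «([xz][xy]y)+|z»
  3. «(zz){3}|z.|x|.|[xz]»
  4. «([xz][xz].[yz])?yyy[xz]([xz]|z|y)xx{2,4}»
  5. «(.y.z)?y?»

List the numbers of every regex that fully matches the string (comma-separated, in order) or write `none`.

2

1 → no match
2 → match
3 → no match
4 → no match — must end with "x"
5 → no match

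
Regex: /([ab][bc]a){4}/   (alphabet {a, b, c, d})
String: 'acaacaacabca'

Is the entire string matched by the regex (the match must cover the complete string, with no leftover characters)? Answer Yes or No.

Yes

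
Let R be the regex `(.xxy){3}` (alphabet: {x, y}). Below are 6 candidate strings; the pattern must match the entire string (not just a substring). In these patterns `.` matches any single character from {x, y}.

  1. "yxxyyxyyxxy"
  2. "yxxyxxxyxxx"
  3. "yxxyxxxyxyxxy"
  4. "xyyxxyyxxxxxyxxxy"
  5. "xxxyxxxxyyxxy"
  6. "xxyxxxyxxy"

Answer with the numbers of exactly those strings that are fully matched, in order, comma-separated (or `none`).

none

1. "yxxyyxyyxxy" → no match
2. "yxxyxxxyxxx" → no match — must end with "xxy"
3 → no match
4 → no match
5 → no match
6. "xxyxxxyxxy" → no match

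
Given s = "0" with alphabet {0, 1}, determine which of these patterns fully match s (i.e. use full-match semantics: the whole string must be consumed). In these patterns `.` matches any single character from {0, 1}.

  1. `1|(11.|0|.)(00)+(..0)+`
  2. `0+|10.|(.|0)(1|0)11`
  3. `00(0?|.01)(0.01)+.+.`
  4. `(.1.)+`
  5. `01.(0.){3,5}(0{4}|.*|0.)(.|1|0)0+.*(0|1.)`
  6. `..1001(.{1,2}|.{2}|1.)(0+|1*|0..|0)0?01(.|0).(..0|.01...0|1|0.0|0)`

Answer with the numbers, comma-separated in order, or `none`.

1 → no match
2 → match
3 → no match — must start with "00"
4 → no match
5 → no match — must start with "01"
6 → no match

2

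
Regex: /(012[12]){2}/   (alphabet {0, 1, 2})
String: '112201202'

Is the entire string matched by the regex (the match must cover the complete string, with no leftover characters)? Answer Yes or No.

Every match must start with '012', but '112201202' does not.

No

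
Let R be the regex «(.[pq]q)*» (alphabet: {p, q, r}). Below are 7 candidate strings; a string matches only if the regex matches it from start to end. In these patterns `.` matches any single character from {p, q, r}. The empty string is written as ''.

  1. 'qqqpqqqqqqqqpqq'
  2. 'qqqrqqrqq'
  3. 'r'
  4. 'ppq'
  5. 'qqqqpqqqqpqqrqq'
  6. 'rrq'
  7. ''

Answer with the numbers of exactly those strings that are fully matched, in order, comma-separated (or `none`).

1 → match
2 → match
3 → no match
4 → match
5 → match
6 → no match
7 → match

1, 2, 4, 5, 7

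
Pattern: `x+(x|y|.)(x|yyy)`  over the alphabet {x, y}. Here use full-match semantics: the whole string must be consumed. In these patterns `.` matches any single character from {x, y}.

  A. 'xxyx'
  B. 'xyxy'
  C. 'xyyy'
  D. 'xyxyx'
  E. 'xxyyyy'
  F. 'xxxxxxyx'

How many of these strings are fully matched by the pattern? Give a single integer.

3

A → match
B → no match
C → no match
D → no match
E → match
F → match
Total matched: 3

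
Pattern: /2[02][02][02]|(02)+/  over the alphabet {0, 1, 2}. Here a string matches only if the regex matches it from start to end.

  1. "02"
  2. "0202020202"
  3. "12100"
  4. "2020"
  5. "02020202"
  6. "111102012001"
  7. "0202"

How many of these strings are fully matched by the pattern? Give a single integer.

5

1 → match
2 → match
3 → no match
4 → match
5 → match
6 → no match
7 → match
Total matched: 5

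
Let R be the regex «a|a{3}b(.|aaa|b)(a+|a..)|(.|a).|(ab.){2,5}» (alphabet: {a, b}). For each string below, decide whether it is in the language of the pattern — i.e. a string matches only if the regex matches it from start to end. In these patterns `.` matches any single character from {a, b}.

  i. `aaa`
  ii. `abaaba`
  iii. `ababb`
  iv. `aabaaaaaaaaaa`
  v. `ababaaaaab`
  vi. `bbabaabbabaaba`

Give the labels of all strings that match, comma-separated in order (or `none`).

i → no match
ii → match
iii → no match
iv → no match
v → no match
vi → no match

ii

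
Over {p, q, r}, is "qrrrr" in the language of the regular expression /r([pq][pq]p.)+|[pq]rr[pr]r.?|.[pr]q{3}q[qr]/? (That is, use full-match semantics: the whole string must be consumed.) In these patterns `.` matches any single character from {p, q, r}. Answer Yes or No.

Yes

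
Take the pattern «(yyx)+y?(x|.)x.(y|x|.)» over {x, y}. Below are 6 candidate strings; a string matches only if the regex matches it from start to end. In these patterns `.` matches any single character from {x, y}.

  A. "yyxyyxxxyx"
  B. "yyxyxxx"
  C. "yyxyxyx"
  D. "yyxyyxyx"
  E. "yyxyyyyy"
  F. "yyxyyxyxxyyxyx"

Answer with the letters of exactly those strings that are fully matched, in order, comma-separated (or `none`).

A, B, C, D

A. "yyxyyxxxyx" → match
B. "yyxyxxx" → match
C. "yyxyxyx" → match
D. "yyxyyxyx" → match
E. "yyxyyyyy" → no match
F → no match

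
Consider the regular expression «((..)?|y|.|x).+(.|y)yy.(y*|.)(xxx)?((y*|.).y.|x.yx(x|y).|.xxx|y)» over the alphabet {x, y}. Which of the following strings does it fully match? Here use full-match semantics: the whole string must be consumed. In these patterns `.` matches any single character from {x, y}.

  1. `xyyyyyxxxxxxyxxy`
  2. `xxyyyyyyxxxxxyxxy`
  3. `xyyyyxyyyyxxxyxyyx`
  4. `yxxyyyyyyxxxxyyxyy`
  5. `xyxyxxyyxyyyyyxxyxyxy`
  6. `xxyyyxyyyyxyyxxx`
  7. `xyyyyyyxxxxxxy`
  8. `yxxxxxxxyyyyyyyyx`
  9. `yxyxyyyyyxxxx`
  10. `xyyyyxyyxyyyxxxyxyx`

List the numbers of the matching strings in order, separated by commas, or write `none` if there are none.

1, 2, 4, 6, 8, 9, 10

1 → match
2 → match
3 → no match
4 → match
5 → no match
6 → match
7 → no match
8 → match
9 → match
10 → match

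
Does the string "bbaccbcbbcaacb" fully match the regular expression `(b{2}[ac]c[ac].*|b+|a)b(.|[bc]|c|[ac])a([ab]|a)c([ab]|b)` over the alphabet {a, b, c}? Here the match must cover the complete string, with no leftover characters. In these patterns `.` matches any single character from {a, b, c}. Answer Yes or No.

Yes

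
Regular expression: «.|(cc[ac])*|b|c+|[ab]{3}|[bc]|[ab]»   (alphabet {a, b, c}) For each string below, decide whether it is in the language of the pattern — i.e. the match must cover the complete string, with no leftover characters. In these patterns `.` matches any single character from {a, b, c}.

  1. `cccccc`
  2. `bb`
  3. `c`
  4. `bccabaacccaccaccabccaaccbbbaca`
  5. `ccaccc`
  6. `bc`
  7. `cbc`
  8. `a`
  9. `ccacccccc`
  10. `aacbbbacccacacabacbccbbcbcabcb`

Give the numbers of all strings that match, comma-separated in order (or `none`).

1, 3, 5, 8, 9

1 → match
2 → no match
3 → match
4 → no match
5 → match
6 → no match
7 → no match
8 → match
9 → match
10 → no match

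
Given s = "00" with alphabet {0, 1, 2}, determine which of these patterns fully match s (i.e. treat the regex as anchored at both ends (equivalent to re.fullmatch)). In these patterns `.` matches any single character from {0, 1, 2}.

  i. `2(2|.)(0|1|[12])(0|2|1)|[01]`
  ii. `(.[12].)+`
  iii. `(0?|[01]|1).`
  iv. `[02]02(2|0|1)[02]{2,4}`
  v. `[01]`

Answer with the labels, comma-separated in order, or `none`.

iii

i → no match
ii → no match
iii → match
iv → no match
v → no match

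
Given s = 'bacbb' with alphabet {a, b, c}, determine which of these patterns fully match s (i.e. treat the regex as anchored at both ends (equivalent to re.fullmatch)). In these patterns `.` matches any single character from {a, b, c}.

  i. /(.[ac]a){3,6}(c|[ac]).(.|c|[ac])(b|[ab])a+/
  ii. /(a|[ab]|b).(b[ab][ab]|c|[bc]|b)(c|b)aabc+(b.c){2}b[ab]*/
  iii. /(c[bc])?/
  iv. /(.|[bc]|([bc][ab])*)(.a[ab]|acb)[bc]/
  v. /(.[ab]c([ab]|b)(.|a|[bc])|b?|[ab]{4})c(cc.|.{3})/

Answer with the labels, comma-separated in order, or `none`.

i → no match — must end with 'a'
ii → no match
iii → no match
iv → match
v → no match

iv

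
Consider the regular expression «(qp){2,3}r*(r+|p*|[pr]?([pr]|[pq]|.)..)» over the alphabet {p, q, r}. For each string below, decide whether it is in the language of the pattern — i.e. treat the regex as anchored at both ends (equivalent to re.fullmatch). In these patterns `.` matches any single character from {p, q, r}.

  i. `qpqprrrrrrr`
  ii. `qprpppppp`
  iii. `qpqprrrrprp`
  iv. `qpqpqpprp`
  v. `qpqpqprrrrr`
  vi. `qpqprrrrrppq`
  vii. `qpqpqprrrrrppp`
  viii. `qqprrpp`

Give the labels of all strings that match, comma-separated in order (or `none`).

i, iii, iv, v, vi, vii

i → match
ii → no match
iii → match
iv → match
v → match
vi → match
vii → match
viii → no match — must start with `qp`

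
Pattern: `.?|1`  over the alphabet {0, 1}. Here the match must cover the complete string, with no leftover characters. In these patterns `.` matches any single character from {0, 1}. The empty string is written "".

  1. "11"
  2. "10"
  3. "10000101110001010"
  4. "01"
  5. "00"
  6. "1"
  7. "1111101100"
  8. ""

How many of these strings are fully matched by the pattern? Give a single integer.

1 → no match
2 → no match
3 → no match
4 → no match
5 → no match
6 → match
7 → no match
8 → match
Total matched: 2

2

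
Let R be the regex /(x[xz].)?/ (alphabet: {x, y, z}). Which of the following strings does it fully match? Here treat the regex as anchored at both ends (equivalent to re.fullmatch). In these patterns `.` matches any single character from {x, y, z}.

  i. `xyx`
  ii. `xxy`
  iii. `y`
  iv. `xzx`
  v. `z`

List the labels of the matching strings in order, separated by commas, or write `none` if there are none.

ii, iv

i → no match
ii → match
iii → no match
iv → match
v → no match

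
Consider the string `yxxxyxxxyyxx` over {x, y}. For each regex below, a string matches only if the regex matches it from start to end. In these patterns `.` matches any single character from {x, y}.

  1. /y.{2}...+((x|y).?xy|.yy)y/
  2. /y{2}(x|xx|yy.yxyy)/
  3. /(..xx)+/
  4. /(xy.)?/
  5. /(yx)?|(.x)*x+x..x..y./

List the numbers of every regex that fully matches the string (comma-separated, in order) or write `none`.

1 → no match — must end with `y`
2 → no match
3 → match
4 → no match
5 → no match

3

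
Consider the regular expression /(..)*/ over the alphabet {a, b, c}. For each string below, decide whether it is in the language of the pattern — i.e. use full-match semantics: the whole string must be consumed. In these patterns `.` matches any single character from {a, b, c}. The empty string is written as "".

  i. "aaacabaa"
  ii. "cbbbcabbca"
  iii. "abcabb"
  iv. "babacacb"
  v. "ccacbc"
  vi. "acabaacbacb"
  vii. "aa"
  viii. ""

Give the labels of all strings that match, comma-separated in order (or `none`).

i → match
ii → match
iii → match
iv → match
v → match
vi → no match
vii → match
viii → match

i, ii, iii, iv, v, vii, viii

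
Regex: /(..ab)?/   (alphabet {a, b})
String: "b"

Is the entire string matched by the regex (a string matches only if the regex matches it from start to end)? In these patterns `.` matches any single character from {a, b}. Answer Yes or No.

No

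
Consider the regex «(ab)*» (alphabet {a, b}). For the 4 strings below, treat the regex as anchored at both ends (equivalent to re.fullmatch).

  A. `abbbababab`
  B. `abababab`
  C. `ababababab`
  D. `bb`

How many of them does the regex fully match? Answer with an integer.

2

A → no match
B → match
C → match
D → no match
Total matched: 2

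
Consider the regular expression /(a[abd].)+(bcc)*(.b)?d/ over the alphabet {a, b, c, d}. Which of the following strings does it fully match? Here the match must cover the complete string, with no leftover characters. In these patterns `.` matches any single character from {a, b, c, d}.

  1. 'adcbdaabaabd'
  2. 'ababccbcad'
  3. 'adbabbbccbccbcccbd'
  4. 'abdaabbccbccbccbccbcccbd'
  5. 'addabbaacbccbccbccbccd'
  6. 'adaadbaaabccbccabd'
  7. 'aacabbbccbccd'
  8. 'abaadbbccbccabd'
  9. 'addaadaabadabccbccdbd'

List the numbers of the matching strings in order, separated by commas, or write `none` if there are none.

1 → no match
2 → no match
3 → match
4 → match
5 → match
6 → match
7 → match
8 → match
9 → match

3, 4, 5, 6, 7, 8, 9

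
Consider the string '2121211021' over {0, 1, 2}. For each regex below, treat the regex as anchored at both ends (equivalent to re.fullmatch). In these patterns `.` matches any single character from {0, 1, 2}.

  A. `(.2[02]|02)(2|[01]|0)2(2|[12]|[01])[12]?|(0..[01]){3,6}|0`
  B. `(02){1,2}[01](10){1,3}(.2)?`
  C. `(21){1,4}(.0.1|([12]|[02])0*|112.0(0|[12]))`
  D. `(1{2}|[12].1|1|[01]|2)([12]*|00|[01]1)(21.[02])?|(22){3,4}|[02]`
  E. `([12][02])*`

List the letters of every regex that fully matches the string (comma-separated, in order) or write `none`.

C

A → no match
B → no match — must start with '02'
C → match
D → no match
E → no match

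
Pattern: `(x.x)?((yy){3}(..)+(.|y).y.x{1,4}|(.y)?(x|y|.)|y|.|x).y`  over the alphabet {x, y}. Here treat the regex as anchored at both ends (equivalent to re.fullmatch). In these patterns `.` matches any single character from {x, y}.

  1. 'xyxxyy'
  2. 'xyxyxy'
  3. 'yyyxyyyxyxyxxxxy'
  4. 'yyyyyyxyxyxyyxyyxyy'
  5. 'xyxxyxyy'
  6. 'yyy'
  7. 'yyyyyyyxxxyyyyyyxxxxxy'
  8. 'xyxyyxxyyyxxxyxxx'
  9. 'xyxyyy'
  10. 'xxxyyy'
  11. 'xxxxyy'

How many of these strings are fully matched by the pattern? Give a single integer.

9

1 → match
2 → match
3 → no match
4 → match
5 → match
6 → match
7 → match
8 → no match — must end with 'y'
9 → match
10 → match
11 → match
Total matched: 9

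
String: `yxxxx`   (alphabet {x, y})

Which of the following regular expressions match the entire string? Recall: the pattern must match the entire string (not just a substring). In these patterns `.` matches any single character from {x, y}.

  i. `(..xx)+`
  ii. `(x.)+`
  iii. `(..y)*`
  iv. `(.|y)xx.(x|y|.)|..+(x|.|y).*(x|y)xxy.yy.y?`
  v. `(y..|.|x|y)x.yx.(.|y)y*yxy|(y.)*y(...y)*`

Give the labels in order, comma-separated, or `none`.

i → no match
ii → no match — must start with `x`
iii → no match
iv → match
v → no match

iv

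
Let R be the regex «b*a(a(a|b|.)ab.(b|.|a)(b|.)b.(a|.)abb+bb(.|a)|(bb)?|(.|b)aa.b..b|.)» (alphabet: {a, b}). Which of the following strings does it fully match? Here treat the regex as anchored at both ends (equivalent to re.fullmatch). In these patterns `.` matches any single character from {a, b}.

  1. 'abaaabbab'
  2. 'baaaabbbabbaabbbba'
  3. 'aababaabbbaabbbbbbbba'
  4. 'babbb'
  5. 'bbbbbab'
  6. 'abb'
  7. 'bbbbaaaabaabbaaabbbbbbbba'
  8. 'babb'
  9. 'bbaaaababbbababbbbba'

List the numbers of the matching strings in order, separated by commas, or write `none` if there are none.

1. 'abaaabbab' → match
2 → match
3 → match
4. 'babbb' → no match
5. 'bbbbbab' → match
6. 'abb' → match
7 → match
8. 'babb' → match
9 → match

1, 2, 3, 5, 6, 7, 8, 9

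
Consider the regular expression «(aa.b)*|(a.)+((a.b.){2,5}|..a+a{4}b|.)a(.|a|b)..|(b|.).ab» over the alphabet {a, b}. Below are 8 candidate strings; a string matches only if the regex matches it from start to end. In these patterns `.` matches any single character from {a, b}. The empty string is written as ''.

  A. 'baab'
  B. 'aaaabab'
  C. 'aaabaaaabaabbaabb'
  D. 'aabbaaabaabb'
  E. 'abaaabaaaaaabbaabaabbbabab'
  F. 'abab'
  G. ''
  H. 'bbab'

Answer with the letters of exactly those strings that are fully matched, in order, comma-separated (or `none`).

A → match
B → match
C → no match
D → match
E → match
F → match
G → match
H → match

A, B, D, E, F, G, H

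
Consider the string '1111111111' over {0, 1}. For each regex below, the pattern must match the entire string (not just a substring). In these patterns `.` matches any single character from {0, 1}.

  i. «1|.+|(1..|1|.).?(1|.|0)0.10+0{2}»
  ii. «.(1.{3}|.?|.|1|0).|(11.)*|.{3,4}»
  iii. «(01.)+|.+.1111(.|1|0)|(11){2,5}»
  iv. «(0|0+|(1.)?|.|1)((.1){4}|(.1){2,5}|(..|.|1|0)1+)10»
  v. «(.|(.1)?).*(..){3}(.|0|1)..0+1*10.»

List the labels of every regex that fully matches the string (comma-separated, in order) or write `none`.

i → match
ii → no match
iii → match
iv → no match — must end with '110'
v → no match

i, iii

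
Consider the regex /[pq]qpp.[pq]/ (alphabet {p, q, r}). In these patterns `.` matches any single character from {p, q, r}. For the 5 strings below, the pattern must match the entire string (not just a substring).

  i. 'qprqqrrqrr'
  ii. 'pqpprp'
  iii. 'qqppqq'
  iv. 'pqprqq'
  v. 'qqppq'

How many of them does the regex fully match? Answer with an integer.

2

i. 'qprqqrrqrr' → no match
ii. 'pqpprp' → match
iii. 'qqppqq' → match
iv. 'pqprqq' → no match
v. 'qqppq' → no match
Total matched: 2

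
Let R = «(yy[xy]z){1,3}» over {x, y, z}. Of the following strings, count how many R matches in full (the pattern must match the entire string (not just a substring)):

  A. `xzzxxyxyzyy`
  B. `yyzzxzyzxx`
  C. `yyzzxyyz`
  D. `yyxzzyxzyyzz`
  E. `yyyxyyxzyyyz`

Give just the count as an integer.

A. `xzzxxyxyzyy` → no match — must start with `yy`
B. `yyzzxzyzxx` → no match — must end with `z`
C. `yyzzxyyz` → no match
D. `yyxzzyxzyyzz` → no match
E. `yyyxyyxzyyyz` → no match
Total matched: 0

0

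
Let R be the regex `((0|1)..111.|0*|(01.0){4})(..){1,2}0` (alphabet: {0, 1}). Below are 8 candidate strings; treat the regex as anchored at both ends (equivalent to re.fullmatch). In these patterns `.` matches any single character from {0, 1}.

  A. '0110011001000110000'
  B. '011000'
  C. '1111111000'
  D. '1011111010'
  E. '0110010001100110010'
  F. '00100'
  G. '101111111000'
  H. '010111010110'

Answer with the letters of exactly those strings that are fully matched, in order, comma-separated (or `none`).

A, B, C, D, E, F, G, H

A → match
B → match
C → match
D → match
E → match
F → match
G → match
H → match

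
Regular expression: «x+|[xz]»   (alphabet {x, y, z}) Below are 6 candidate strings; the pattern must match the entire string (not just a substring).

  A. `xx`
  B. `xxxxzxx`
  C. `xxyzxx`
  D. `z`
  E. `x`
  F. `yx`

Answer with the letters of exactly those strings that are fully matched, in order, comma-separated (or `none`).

A → match
B → no match
C → no match
D → match
E → match
F → no match

A, D, E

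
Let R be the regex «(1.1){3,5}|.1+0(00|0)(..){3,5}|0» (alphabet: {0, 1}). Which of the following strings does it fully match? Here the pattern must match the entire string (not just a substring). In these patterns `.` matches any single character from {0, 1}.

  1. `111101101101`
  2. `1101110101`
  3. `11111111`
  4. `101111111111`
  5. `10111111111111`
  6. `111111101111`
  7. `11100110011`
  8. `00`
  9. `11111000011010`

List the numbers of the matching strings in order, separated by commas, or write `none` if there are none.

1, 4, 6, 7, 9

1. `111101101101` → match
2. `1101110101` → no match
3. `11111111` → no match
4. `101111111111` → match
5 → no match
6. `111111101111` → match
7. `11100110011` → match
8. `00` → no match
9 → match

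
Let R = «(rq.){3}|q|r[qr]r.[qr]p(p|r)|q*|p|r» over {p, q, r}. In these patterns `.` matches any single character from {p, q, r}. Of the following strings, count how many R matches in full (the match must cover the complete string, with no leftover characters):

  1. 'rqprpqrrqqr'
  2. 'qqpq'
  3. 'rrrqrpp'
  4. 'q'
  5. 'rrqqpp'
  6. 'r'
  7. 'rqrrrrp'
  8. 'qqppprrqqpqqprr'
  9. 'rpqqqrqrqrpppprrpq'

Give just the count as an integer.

1 → no match
2 → no match
3 → match
4 → match
5 → no match
6 → match
7 → no match
8 → no match
9 → no match
Total matched: 3

3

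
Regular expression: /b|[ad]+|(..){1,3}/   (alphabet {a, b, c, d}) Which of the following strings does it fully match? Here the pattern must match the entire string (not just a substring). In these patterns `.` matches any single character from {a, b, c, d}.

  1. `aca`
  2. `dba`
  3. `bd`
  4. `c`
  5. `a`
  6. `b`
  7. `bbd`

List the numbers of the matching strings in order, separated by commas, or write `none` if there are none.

3, 5, 6

1 → no match
2 → no match
3 → match
4 → no match
5 → match
6 → match
7 → no match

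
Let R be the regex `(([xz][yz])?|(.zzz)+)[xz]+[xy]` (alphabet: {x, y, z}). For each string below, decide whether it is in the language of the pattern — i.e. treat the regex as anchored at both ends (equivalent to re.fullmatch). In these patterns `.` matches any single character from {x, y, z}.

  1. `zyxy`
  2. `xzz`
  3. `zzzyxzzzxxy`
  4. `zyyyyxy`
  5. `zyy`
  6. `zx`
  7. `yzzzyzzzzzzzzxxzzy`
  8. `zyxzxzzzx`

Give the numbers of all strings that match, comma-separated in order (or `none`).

1, 6, 7, 8

1 → match
2 → no match
3 → no match
4 → no match
5 → no match
6 → match
7 → match
8 → match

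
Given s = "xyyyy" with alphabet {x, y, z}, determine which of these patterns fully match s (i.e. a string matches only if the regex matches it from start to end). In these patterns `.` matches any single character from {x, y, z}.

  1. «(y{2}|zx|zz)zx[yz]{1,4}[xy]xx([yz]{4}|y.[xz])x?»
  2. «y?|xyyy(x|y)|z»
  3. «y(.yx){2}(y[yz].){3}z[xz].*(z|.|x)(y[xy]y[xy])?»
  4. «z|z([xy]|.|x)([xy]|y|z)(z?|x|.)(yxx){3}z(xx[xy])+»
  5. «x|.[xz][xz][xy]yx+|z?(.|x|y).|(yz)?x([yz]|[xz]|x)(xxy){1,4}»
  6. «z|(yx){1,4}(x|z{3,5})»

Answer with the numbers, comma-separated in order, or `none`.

1 → no match
2 → match
3 → no match — must start with "y"
4 → no match — must start with "z"
5 → no match
6 → no match

2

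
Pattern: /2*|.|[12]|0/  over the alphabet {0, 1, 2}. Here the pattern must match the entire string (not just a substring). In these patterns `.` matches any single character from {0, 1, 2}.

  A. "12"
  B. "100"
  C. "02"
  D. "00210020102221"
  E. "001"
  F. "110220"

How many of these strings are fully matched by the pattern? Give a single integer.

0

A → no match
B → no match
C → no match
D → no match
E → no match
F → no match
Total matched: 0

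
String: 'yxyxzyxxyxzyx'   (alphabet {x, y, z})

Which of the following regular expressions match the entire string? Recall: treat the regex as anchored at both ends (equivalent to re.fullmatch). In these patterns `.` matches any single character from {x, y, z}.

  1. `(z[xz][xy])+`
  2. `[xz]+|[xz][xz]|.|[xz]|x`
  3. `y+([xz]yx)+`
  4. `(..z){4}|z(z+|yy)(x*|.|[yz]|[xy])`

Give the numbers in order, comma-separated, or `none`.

3

1 → no match — must start with 'z'
2 → no match
3 → match
4 → no match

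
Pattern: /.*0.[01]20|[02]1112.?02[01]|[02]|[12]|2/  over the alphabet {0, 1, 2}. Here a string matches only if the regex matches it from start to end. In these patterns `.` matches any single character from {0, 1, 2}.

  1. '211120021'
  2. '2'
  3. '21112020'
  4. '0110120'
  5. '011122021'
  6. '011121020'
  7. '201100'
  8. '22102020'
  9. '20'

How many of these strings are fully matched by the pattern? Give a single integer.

1 → match
2 → match
3 → match
4 → no match
5 → match
6 → match
7 → no match
8 → match
9 → no match
Total matched: 6

6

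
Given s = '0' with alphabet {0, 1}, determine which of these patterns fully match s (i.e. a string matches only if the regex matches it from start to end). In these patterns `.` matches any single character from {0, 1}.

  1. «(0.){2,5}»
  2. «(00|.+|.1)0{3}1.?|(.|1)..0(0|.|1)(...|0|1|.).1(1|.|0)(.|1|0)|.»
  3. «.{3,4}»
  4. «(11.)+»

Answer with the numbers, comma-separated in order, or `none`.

2

1 → no match
2 → match
3 → no match
4 → no match — must start with '11'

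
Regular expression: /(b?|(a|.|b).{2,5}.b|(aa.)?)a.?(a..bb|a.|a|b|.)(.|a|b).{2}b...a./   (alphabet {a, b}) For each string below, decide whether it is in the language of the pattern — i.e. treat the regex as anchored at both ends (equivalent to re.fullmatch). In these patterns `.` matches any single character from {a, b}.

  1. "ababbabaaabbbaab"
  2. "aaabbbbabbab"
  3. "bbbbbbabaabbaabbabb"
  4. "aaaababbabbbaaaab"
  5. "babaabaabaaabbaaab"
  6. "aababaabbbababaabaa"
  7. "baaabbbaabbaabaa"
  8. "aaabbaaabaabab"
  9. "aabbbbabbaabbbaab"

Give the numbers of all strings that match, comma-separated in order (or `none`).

1 → match
2 → match
3 → no match
4 → match
5 → match
6 → match
7 → match
8 → no match
9 → match

1, 2, 4, 5, 6, 7, 9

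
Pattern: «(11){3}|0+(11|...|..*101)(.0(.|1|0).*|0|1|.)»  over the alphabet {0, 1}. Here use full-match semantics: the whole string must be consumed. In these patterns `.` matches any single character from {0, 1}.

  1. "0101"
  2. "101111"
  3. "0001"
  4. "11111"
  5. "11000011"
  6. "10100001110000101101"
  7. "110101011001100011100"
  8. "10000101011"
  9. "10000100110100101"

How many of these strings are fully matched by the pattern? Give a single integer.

0

1. "0101" → no match
2. "101111" → no match
3. "0001" → no match
4. "11111" → no match
5. "11000011" → no match
6 → no match
7 → no match
8. "10000101011" → no match
9 → no match
Total matched: 0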